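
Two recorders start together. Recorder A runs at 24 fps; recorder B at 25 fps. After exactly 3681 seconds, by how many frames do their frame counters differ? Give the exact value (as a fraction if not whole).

A emits 24 × 3681 = 88344 frames; B emits 25 × 3681 = 92025.
Difference = 3681 frames; B is ahead of A.

3681 frames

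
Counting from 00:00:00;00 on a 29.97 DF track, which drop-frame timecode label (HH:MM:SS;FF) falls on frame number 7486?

00:04:09;24

Each 10-minute DF block holds 10 × 60 × 30 − 9 × 2 = 17982 frames. 7486 ÷ 17982 → 0 full blocks, remainder 7486.
Within the partial block the first minute is 1800 frames and each further minute 1798, so 4 further minute boundaries passed. Total skipped labels = 18 × 0 + 2 × 4 = 8.
Non-drop label index = 7486 + 8 = 7494; at 30 labels/s that is 00:04:09:24, i.e. DF 00:04:09;24.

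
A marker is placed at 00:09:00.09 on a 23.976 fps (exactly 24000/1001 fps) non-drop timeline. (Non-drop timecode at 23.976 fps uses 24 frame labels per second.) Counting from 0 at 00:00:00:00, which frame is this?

frame 12969

Total seconds to the label: (0 × 3600 + 9 × 60 + 0) = 540.
Frame index = 540 × 24 + 9 = 12969.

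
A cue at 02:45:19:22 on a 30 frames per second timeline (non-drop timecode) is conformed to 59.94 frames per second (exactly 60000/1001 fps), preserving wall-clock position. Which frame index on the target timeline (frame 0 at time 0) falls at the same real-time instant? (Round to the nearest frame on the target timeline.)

frame 594589

Source frame index: (2×3600 + 45×60 + 19) × 30 + 22 = 297592.
Real time: 297592 / (30) = 148796/15 s.
Target frame: (148796/15) × (60000/1001) = 595184000/1001 ≈ 594589.411 → 594589.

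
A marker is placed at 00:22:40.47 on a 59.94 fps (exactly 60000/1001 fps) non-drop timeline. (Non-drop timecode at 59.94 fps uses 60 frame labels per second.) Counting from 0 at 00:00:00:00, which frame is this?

Total seconds to the label: (0 × 3600 + 22 × 60 + 40) = 1360.
Frame index = 1360 × 60 + 47 = 81647.

81647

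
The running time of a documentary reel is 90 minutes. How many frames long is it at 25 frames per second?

135000 frames

90 min = 5400 s.
Frames = 5400 × 25 = 135000.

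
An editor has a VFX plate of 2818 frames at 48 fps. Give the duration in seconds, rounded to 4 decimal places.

58.7083 seconds

Running time = 2818 × 1/48 = 1409/24 s ≈ 58.7083 s.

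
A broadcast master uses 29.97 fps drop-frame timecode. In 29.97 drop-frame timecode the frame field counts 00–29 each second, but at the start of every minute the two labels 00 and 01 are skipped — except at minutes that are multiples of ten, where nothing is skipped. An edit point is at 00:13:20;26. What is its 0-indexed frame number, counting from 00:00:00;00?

24002

Complete 10-minute blocks: 1, each 17982 frames → 17982.
Remaining 3 whole minutes in the current block: 1800 + 2 × 1798 = 5396 frames.
Within the current minute: 20 × 30 + 26 − 2 = 624 (labels ;00/;01 skipped at this minute). Total = 17982 + 5396 + 624 = 24002.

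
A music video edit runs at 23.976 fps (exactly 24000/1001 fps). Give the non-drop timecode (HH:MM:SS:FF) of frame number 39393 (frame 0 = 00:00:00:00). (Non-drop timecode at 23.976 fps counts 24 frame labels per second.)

00:27:21:09

39393 ÷ 24 = 1641 full seconds, remainder 9 frames.
1641 s = 0 h 27 min 21 s.
Timecode: 00:27:21:09.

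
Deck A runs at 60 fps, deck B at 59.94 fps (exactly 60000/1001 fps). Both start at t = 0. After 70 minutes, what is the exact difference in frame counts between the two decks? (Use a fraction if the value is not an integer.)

70 min = 4200 s.
A emits 60 × 4200 = 252000 frames; B emits 60000/1001 × 4200 = 36000000/143.
Difference = 36000/143 frames (≈ 251.7483); B is behind A.

36000/143 frames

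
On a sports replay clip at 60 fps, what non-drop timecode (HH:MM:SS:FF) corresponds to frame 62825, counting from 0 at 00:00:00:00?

00:17:27:05

62825 ÷ 60 = 1047 full seconds, remainder 5 frames.
1047 s = 0 h 17 min 27 s.
Timecode: 00:17:27:05.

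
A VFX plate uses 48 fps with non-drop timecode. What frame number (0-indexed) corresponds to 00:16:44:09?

48201

Total seconds to the label: (0 × 3600 + 16 × 60 + 44) = 1004.
Frame index = 1004 × 48 + 9 = 48201.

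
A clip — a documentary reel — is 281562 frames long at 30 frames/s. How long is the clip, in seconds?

Running time = 281562 / (30) = 9385.4 s.

9385.4 seconds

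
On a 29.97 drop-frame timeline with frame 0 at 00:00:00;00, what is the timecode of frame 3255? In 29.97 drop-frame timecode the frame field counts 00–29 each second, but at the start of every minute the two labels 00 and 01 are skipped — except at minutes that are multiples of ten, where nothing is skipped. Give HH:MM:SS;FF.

Ten DF minutes hold 17982 frames, so frame 3255 lies in block 0 (frames 0–17981) with 3255 frames into that block.
The block's first minute is 1800 frames and the rest 1798 each; 3255 frames reaches minute 1, so 0 × 18 + 1 × 2 = 2 labels have been skipped so far.
Adding those back, label number 3255 + 2 = 3257 at 30 labels/s is 108 s + 17 f = 0 h 1 min 48 s frame 17, i.e. 00:01:48;17.

00:01:48;17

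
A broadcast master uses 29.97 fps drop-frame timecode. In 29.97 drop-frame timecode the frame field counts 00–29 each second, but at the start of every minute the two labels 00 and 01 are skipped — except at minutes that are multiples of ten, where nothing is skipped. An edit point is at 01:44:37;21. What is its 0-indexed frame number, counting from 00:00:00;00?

Complete 10-minute blocks: 10, each 17982 frames → 179820.
Remaining 4 whole minutes in the current block: 1800 + 3 × 1798 = 7194 frames.
Within the current minute: 37 × 30 + 21 − 2 = 1129 (labels ;00/;01 skipped at this minute). Total = 179820 + 7194 + 1129 = 188143.

188143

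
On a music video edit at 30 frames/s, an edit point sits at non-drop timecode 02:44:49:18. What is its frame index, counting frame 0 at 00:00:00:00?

Total seconds to the label: (2 × 3600 + 44 × 60 + 49) = 9889.
Frame index = 9889 × 30 + 18 = 296688.

frame 296688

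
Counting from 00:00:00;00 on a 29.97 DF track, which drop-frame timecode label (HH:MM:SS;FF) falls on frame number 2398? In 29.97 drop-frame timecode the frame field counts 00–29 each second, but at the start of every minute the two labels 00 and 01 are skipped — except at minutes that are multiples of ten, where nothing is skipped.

Ten DF minutes hold 17982 frames, so frame 2398 lies in block 0 (frames 0–17981) with 2398 frames into that block.
The block's first minute is 1800 frames and the rest 1798 each; 2398 frames reaches minute 1, so 0 × 18 + 1 × 2 = 2 labels have been skipped so far.
Adding those back, label number 2398 + 2 = 2400 at 30 labels/s is 80 s + 0 f = 0 h 1 min 20 s frame 0, i.e. 00:01:20;00.

00:01:20;00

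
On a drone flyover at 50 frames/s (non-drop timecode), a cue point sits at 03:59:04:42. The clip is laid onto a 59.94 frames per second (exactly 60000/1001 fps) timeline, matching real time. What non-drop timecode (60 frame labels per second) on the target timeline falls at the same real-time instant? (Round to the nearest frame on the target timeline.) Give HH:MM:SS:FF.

03:58:50:31

Source frame index: (3×3600 + 59×60 + 4) × 50 + 42 = 717242.
Real time: 717242 / (50) = 358621/25 s.
Target frame: (358621/25) × (60000/1001) = 860690400/1001 ≈ 859830.569 → 859831.
At 60 labels/s: frame 859831 → 03:58:50:31.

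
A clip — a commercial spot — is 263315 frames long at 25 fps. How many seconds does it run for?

10532.6 seconds

Running time = 263315 / (25) = 10532.6 s.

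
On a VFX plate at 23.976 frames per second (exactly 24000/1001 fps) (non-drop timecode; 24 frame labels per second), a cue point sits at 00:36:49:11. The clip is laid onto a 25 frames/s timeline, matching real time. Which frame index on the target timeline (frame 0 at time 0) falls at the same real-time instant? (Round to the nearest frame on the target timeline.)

frame 55292

Source frame index: (0×3600 + 36×60 + 49) × 24 + 11 = 53027.
Real time: 53027 / (24000/1001) = 53080027/24000 s.
Target frame: (53080027/24000) × (25) = 53080027/960 ≈ 55291.695 → 55292.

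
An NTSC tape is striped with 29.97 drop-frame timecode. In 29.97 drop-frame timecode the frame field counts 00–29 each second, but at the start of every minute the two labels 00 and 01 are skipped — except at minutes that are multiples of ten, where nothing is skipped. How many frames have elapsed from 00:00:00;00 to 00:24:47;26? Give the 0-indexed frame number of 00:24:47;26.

As if non-drop at 30 labels/s: (0 × 3600 + 24 × 60 + 47) × 30 + 26 = 44636.
Minute boundaries passed: 24; those not divisible by 10: 24 − 2 = 22; dropped labels = 2 × 22 = 44.
Actual frame index = 44636 − 44 = 44592.

44592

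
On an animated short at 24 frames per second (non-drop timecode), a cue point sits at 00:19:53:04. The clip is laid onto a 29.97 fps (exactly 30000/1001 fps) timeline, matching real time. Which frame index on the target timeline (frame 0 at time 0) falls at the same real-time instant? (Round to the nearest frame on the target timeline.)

frame 35759

Source frame index: (0×3600 + 19×60 + 53) × 24 + 4 = 28636.
Real time: 28636 / (24) = 7159/6 s.
Target frame: (7159/6) × (30000/1001) = 35795000/1001 ≈ 35759.241 → 35759.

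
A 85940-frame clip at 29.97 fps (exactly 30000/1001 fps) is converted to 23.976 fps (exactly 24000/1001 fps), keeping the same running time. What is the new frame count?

68752 frames

Target frames = source frames × (target rate / source rate) = 85940 × (24000/1001)/(30000/1001) = 85940 × 4/5 = 68752.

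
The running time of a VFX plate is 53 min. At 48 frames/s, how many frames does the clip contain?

152640 frames

53 min = 3180 s.
Frames = 3180 × 48 = 152640.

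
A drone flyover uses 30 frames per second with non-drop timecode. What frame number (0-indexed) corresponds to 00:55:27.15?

99825

Total seconds to the label: (0 × 3600 + 55 × 60 + 27) = 3327.
Frame index = 3327 × 30 + 15 = 99825.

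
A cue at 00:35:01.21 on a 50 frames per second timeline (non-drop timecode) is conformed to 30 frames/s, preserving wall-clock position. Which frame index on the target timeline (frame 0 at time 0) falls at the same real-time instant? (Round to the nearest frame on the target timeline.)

Source frame index: (0×3600 + 35×60 + 1) × 50 + 21 = 105071.
Real time: 105071 / (50) = 105071/50 s.
Target frame: (105071/50) × (30) = 315213/5 ≈ 63042.600 → 63043.

frame 63043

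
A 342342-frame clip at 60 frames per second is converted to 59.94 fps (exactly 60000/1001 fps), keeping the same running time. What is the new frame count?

Target frames = source frames × (target rate / source rate) = 342342 × (60000/1001)/(60) = 342342 × 1000/1001 = 342000.

342000 frames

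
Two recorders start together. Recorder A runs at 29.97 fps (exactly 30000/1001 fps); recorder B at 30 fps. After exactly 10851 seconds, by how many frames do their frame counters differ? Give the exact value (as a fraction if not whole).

A emits 30000/1001 × 10851 = 325530000/1001 frames; B emits 30 × 10851 = 325530.
Difference = 325530/1001 frames (≈ 325.2048); B is ahead of A.

325530/1001 frames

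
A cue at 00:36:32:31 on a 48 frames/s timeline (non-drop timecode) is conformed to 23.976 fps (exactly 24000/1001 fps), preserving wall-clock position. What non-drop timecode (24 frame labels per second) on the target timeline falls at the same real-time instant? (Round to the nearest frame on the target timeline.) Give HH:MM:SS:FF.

Source frame index: (0×3600 + 36×60 + 32) × 48 + 31 = 105247.
Real time: 105247 / (48) = 105247/48 s.
Target frame: (105247/48) × (24000/1001) = 52623500/1001 ≈ 52570.929 → 52571.
At 24 labels/s: frame 52571 → 00:36:30:11.

00:36:30:11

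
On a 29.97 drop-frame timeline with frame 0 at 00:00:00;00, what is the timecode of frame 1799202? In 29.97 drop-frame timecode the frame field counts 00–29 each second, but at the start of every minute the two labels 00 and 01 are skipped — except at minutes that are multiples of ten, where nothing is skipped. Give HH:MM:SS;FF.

16:40:33;12

Each 10-minute DF block holds 10 × 60 × 30 − 9 × 2 = 17982 frames. 1799202 ÷ 17982 → 100 full blocks, remainder 1002.
Within the partial block the first minute is 1800 frames and each further minute 1798, so 0 further minute boundaries passed. Total skipped labels = 18 × 100 + 2 × 0 = 1800.
Non-drop label index = 1799202 + 1800 = 1801002; at 30 labels/s that is 16:40:33:12, i.e. DF 16:40:33;12.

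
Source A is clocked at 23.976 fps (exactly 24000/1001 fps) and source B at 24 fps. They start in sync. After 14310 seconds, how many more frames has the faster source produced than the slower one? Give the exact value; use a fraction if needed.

A emits 24000/1001 × 14310 = 343440000/1001 frames; B emits 24 × 14310 = 343440.
Difference = 343440/1001 frames (≈ 343.0969); B is ahead of A.

343440/1001 frames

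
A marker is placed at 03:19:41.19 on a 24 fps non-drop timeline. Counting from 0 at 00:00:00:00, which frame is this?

Total seconds to the label: (3 × 3600 + 19 × 60 + 41) = 11981.
Frame index = 11981 × 24 + 19 = 287563.

frame 287563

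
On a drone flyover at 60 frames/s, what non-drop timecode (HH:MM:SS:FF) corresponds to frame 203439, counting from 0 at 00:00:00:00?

00:56:30:39

203439 ÷ 60 = 3390 full seconds, remainder 39 frames.
3390 s = 0 h 56 min 30 s.
Timecode: 00:56:30:39.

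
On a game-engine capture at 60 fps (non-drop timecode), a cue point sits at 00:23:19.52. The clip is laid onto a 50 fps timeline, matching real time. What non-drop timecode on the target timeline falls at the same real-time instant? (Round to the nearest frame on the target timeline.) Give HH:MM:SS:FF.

00:23:19:43

Source frame index: (0×3600 + 23×60 + 19) × 60 + 52 = 83992.
Real time: 83992 / (60) = 20998/15 s.
Target frame: (20998/15) × (50) = 209980/3 ≈ 69993.333 → 69993.
At 50 labels/s: frame 69993 → 00:23:19:43.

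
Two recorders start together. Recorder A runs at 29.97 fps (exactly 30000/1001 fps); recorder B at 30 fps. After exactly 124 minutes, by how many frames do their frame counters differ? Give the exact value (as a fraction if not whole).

223200/1001 frames

124 min = 7440 s.
A emits 30000/1001 × 7440 = 223200000/1001 frames; B emits 30 × 7440 = 223200.
Difference = 223200/1001 frames (≈ 222.9770); B is ahead of A.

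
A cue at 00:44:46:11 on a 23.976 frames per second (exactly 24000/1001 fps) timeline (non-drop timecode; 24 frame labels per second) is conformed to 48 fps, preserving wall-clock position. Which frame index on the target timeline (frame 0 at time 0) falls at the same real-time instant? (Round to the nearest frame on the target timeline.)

Source frame index: (0×3600 + 44×60 + 46) × 24 + 11 = 64475.
Real time: 64475 / (24000/1001) = 2581579/960 s.
Target frame: (2581579/960) × (48) = 2581579/20 ≈ 129078.950 → 129079.

frame 129079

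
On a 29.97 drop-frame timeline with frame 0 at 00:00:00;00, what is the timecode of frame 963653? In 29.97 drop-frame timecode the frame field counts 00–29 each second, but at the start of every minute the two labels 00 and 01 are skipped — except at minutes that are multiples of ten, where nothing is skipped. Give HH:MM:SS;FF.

Each 10-minute DF block holds 10 × 60 × 30 − 9 × 2 = 17982 frames. 963653 ÷ 17982 → 53 full blocks, remainder 10607.
Within the partial block the first minute is 1800 frames and each further minute 1798, so 5 further minute boundaries passed. Total skipped labels = 18 × 53 + 2 × 5 = 964.
Non-drop label index = 963653 + 964 = 964617; at 30 labels/s that is 08:55:53:27, i.e. DF 08:55:53;27.

08:55:53;27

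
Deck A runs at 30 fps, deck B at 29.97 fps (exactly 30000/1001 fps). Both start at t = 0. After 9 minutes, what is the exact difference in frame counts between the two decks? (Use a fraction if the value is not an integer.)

16200/1001 frames

9 min = 540 s.
A emits 30 × 540 = 16200 frames; B emits 30000/1001 × 540 = 16200000/1001.
Difference = 16200/1001 frames (≈ 16.1838); B is behind A.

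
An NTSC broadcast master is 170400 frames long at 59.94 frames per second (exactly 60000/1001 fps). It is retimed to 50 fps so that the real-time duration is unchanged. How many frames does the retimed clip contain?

Target frames = source frames × (target rate / source rate) = 170400 × (50)/(60000/1001) = 170400 × 1001/1200 = 142142.

142142 frames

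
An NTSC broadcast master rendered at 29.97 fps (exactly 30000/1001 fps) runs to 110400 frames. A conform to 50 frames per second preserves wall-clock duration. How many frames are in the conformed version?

Target frames = source frames × (target rate / source rate) = 110400 × (50)/(30000/1001) = 110400 × 1001/600 = 184184.

184184 frames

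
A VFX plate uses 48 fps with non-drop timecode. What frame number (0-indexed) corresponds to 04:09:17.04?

frame 717940

Total seconds to the label: (4 × 3600 + 9 × 60 + 17) = 14957.
Frame index = 14957 × 48 + 4 = 717940.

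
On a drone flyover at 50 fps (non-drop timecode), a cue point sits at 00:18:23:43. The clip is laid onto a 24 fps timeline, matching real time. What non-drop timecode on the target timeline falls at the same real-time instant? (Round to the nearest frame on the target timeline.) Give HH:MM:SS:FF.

Source frame index: (0×3600 + 18×60 + 23) × 50 + 43 = 55193.
Real time: 55193 / (50) = 55193/50 s.
Target frame: (55193/50) × (24) = 662316/25 ≈ 26492.640 → 26493.
At 24 labels/s: frame 26493 → 00:18:23:21.

00:18:23:21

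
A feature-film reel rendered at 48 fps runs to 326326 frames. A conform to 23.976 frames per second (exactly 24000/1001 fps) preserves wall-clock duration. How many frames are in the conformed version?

163000 frames

Target frames = source frames × (target rate / source rate) = 326326 × (24000/1001)/(48) = 326326 × 500/1001 = 163000.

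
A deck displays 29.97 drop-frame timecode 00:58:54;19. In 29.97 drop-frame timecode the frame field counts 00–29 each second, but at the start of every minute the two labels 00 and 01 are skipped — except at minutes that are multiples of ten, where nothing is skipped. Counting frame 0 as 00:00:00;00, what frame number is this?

105933

Complete 10-minute blocks: 5, each 17982 frames → 89910.
Remaining 8 whole minutes in the current block: 1800 + 7 × 1798 = 14386 frames.
Within the current minute: 54 × 30 + 19 − 2 = 1637 (labels ;00/;01 skipped at this minute). Total = 89910 + 14386 + 1637 = 105933.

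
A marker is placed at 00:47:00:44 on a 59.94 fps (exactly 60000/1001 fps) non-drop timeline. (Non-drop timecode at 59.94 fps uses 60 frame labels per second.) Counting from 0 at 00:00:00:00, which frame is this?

frame 169244

Total seconds to the label: (0 × 3600 + 47 × 60 + 0) = 2820.
Frame index = 2820 × 60 + 44 = 169244.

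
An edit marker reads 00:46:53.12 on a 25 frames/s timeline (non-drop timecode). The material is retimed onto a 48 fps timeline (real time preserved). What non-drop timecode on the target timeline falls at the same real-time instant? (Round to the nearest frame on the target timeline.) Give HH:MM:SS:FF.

Source frame index: (0×3600 + 46×60 + 53) × 25 + 12 = 70337.
Real time: 70337 / (25) = 70337/25 s.
Target frame: (70337/25) × (48) = 3376176/25 ≈ 135047.040 → 135047.
At 48 labels/s: frame 135047 → 00:46:53:23.

00:46:53:23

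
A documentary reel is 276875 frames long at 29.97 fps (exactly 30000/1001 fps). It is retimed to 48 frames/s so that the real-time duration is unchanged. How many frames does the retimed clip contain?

Target frames = source frames × (target rate / source rate) = 276875 × (48)/(30000/1001) = 276875 × 1001/625 = 443443.

443443 frames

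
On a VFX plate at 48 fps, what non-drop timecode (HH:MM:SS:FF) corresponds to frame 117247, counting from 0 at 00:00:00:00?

00:40:42:31

117247 ÷ 48 = 2442 full seconds, remainder 31 frames.
2442 s = 0 h 40 min 42 s.
Timecode: 00:40:42:31.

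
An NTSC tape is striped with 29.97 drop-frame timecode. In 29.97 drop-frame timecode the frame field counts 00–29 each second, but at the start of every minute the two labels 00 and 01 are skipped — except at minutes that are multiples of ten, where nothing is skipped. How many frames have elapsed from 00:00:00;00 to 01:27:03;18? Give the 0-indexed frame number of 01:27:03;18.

Complete 10-minute blocks: 8, each 17982 frames → 143856.
Remaining 7 whole minutes in the current block: 1800 + 6 × 1798 = 12588 frames.
Within the current minute: 3 × 30 + 18 − 2 = 106 (labels ;00/;01 skipped at this minute). Total = 143856 + 12588 + 106 = 156550.

156550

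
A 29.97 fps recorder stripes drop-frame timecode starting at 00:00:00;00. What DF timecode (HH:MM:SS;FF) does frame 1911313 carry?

17:42:54;05

Each 10-minute DF block holds 10 × 60 × 30 − 9 × 2 = 17982 frames. 1911313 ÷ 17982 → 106 full blocks, remainder 5221.
Within the partial block the first minute is 1800 frames and each further minute 1798, so 2 further minute boundaries passed. Total skipped labels = 18 × 106 + 2 × 2 = 1912.
Non-drop label index = 1911313 + 1912 = 1913225; at 30 labels/s that is 17:42:54:05, i.e. DF 17:42:54;05.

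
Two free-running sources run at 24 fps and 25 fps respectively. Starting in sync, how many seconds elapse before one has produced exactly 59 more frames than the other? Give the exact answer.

59 seconds

The gap grows by |25 − 24| = 1 frame per second.
Time for a 59-frame gap: 59 ÷ (1) = 59 s.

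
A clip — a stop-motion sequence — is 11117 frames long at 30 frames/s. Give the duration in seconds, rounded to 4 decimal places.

370.5667 seconds

Running time = 11117 × 1/30 = 11117/30 s ≈ 370.5667 s.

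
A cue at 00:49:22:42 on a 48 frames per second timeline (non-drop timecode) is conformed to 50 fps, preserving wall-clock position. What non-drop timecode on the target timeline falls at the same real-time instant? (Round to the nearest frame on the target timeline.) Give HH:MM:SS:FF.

Source frame index: (0×3600 + 49×60 + 22) × 48 + 42 = 142218.
Real time: 142218 / (48) = 23703/8 s.
Target frame: (23703/8) × (50) = 592575/4 ≈ 148143.750 → 148144.
At 50 labels/s: frame 148144 → 00:49:22:44.

00:49:22:44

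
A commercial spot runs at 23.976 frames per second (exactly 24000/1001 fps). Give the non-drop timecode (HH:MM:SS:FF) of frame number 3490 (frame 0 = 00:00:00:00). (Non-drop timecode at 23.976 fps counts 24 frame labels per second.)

00:02:25:10

3490 ÷ 24 = 145 full seconds, remainder 10 frames.
145 s = 0 h 2 min 25 s.
Timecode: 00:02:25:10.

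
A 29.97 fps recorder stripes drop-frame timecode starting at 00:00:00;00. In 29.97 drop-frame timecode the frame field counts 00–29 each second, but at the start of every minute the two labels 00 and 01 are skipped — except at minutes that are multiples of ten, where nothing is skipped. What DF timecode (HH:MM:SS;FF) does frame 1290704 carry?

Each 10-minute DF block holds 10 × 60 × 30 − 9 × 2 = 17982 frames. 1290704 ÷ 17982 → 71 full blocks, remainder 13982.
Within the partial block the first minute is 1800 frames and each further minute 1798, so 7 further minute boundaries passed. Total skipped labels = 18 × 71 + 2 × 7 = 1292.
Non-drop label index = 1290704 + 1292 = 1291996; at 30 labels/s that is 11:57:46:16, i.e. DF 11:57:46;16.

11:57:46;16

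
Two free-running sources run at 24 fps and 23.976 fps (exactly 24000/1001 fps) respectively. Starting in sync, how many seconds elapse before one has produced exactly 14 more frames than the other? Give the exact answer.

7007/12 seconds

The gap grows by |24000/1001 − 24| = 24/1001 frames per second.
Time for a 14-frame gap: 14 ÷ (24/1001) = 7007/12 s.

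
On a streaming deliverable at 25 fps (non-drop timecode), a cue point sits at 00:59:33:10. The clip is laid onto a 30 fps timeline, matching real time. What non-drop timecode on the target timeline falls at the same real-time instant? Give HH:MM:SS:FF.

Source frame index: (0×3600 + 59×60 + 33) × 25 + 10 = 89335.
Real time: 89335 / (25) = 17867/5 s.
Target frame: (17867/5) × (30) = 107202.
At 30 labels/s: frame 107202 → 00:59:33:12.

00:59:33:12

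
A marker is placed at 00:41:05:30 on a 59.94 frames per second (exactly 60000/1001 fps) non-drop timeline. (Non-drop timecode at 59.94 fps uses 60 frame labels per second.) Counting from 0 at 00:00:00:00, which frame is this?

Total seconds to the label: (0 × 3600 + 41 × 60 + 5) = 2465.
Frame index = 2465 × 60 + 30 = 147930.

frame 147930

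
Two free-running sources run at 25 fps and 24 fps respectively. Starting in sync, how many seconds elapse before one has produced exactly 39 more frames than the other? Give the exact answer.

The gap grows by |24 − 25| = 1 frame per second.
Time for a 39-frame gap: 39 ÷ (1) = 39 s.

39 seconds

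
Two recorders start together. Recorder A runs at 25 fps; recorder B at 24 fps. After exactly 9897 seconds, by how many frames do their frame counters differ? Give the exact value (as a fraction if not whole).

A emits 25 × 9897 = 247425 frames; B emits 24 × 9897 = 237528.
Difference = 9897 frames; B is behind A.

9897 frames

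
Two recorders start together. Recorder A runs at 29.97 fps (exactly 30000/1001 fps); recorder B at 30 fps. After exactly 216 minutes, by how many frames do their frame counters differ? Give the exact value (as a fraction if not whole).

216 min = 12960 s.
A emits 30000/1001 × 12960 = 388800000/1001 frames; B emits 30 × 12960 = 388800.
Difference = 388800/1001 frames (≈ 388.4116); B is ahead of A.

388800/1001 frames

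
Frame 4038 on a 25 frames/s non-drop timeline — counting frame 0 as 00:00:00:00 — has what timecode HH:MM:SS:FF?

4038 ÷ 25 = 161 full seconds, remainder 13 frames.
161 s = 0 h 2 min 41 s.
Timecode: 00:02:41:13.

00:02:41:13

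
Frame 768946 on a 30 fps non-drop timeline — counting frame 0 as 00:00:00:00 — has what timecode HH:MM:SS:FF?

07:07:11:16

768946 ÷ 30 = 25631 full seconds, remainder 16 frames.
25631 s = 7 h 7 min 11 s.
Timecode: 07:07:11:16.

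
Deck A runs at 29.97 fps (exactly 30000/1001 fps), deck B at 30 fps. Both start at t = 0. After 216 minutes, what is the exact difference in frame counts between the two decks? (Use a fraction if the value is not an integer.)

216 min = 12960 s.
A emits 30000/1001 × 12960 = 388800000/1001 frames; B emits 30 × 12960 = 388800.
Difference = 388800/1001 frames (≈ 388.4116); B is ahead of A.

388800/1001 frames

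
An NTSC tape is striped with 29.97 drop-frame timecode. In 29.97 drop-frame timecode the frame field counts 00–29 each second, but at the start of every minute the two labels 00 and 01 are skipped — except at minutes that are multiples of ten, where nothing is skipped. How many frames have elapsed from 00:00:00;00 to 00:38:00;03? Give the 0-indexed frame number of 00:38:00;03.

Complete 10-minute blocks: 3, each 17982 frames → 53946.
Remaining 8 whole minutes in the current block: 1800 + 7 × 1798 = 14386 frames.
Within the current minute: 0 × 30 + 3 − 2 = 1 (labels ;00/;01 skipped at this minute). Total = 53946 + 14386 + 1 = 68333.

68333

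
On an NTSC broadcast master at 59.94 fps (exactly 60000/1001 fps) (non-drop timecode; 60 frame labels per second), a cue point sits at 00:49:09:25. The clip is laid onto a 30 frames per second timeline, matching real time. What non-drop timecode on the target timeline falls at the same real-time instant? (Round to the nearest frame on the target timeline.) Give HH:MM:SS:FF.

00:49:12:11

Source frame index: (0×3600 + 49×60 + 9) × 60 + 25 = 176965.
Real time: 176965 / (60000/1001) = 35428393/12000 s.
Target frame: (35428393/12000) × (30) = 35428393/400 ≈ 88570.982 → 88571.
At 30 labels/s: frame 88571 → 00:49:12:11.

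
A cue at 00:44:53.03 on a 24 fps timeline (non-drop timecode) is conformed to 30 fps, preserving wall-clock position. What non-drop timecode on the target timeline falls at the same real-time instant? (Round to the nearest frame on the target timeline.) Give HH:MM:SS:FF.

Source frame index: (0×3600 + 44×60 + 53) × 24 + 3 = 64635.
Real time: 64635 / (24) = 21545/8 s.
Target frame: (21545/8) × (30) = 323175/4 ≈ 80793.750 → 80794.
At 30 labels/s: frame 80794 → 00:44:53:04.

00:44:53:04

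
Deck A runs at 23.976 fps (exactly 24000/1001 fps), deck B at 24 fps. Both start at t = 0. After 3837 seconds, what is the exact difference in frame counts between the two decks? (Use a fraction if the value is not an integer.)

92088/1001 frames

A emits 24000/1001 × 3837 = 92088000/1001 frames; B emits 24 × 3837 = 92088.
Difference = 92088/1001 frames (≈ 91.9960); B is ahead of A.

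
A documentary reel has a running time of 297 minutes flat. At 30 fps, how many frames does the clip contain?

534600 frames

297 min = 17820 s.
Frames = 17820 × 30 = 534600.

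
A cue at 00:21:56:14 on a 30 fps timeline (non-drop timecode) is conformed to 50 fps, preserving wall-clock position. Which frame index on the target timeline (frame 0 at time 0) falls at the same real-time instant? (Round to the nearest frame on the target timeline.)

Source frame index: (0×3600 + 21×60 + 56) × 30 + 14 = 39494.
Real time: 39494 / (30) = 19747/15 s.
Target frame: (19747/15) × (50) = 197470/3 ≈ 65823.333 → 65823.

frame 65823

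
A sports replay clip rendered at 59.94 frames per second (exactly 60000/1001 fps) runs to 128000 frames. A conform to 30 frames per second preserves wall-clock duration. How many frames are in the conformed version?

Target frames = source frames × (target rate / source rate) = 128000 × (30)/(60000/1001) = 128000 × 1001/2000 = 64064.

64064 frames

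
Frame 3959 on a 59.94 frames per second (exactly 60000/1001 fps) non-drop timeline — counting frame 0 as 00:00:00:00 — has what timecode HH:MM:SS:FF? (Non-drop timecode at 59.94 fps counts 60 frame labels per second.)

3959 ÷ 60 = 65 full seconds, remainder 59 frames.
65 s = 0 h 1 min 5 s.
Timecode: 00:01:05:59.

00:01:05:59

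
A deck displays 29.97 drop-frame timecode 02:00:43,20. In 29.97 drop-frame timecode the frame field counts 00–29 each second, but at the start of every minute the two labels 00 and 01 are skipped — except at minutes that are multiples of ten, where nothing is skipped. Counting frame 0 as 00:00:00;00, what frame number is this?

217094

As if non-drop at 30 labels/s: (2 × 3600 + 0 × 60 + 43) × 30 + 20 = 217310.
Minute boundaries passed: 120; those not divisible by 10: 120 − 12 = 108; dropped labels = 2 × 108 = 216.
Actual frame index = 217310 − 216 = 217094.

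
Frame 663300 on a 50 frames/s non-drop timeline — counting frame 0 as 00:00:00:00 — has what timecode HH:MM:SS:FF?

03:41:06:00

663300 ÷ 50 = 13266 full seconds, remainder 0 frames.
13266 s = 3 h 41 min 6 s.
Timecode: 03:41:06:00.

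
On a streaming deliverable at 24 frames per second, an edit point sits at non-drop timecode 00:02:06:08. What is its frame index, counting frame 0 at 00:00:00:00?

Total seconds to the label: (0 × 3600 + 2 × 60 + 6) = 126.
Frame index = 126 × 24 + 8 = 3032.

frame 3032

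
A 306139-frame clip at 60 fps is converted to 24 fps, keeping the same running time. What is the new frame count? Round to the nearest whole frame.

122456 frames

Frames at target rate = 306139 × (24) / (60) = 612278/5 ≈ 122455.600.
Nearest whole frame: 122456.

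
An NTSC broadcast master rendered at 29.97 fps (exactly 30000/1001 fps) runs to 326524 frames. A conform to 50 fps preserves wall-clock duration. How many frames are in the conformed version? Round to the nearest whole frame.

544751 frames

Frames at target rate = 326524 × (50) / (30000/1001) = 81712631/150 ≈ 544750.873.
Nearest whole frame: 544751.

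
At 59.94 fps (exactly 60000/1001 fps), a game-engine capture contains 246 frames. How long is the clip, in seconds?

4.1041 seconds

Running time = 246 / (60000/1001) = 4.1041 s.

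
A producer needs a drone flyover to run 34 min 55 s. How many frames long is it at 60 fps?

125700 frames

34 min 55 s = 2095 s.
Frames = 2095 × 60 = 125700.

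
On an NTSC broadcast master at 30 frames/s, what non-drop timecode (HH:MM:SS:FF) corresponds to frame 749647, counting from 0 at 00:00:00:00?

06:56:28:07

749647 ÷ 30 = 24988 full seconds, remainder 7 frames.
24988 s = 6 h 56 min 28 s.
Timecode: 06:56:28:07.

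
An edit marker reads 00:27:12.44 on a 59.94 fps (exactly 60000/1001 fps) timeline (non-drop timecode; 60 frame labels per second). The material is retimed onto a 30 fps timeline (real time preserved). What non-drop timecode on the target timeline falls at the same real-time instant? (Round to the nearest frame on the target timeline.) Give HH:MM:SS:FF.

Source frame index: (0×3600 + 27×60 + 12) × 60 + 44 = 97964.
Real time: 97964 / (60000/1001) = 24515491/15000 s.
Target frame: (24515491/15000) × (30) = 24515491/500 ≈ 49030.982 → 49031.
At 30 labels/s: frame 49031 → 00:27:14:11.

00:27:14:11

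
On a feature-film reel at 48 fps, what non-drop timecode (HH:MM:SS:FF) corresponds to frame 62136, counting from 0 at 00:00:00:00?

62136 ÷ 48 = 1294 full seconds, remainder 24 frames.
1294 s = 0 h 21 min 34 s.
Timecode: 00:21:34:24.

00:21:34:24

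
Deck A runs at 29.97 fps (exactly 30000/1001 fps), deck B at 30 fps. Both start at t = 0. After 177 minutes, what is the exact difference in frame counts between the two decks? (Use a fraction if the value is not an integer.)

177 min = 10620 s.
A emits 30000/1001 × 10620 = 318600000/1001 frames; B emits 30 × 10620 = 318600.
Difference = 318600/1001 frames (≈ 318.2817); B is ahead of A.

318600/1001 frames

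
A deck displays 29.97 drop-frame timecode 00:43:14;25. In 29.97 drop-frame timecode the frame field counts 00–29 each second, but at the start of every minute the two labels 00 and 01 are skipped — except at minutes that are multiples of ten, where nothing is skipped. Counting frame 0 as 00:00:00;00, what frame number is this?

77767

As if non-drop at 30 labels/s: (0 × 3600 + 43 × 60 + 14) × 30 + 25 = 77845.
Minute boundaries passed: 43; those not divisible by 10: 43 − 4 = 39; dropped labels = 2 × 39 = 78.
Actual frame index = 77845 − 78 = 77767.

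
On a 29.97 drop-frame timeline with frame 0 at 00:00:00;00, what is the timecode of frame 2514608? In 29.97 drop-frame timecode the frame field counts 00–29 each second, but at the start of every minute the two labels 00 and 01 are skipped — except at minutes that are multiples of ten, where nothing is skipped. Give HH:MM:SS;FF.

Each 10-minute DF block holds 10 × 60 × 30 − 9 × 2 = 17982 frames. 2514608 ÷ 17982 → 139 full blocks, remainder 15110.
Within the partial block the first minute is 1800 frames and each further minute 1798, so 8 further minute boundaries passed. Total skipped labels = 18 × 139 + 2 × 8 = 2518.
Non-drop label index = 2514608 + 2518 = 2517126; at 30 labels/s that is 23:18:24:06, i.e. DF 23:18:24;06.

23:18:24;06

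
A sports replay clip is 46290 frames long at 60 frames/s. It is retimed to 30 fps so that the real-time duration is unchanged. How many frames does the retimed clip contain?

23145 frames

Target frames = source frames × (target rate / source rate) = 46290 × (30)/(60) = 46290 × 1/2 = 23145.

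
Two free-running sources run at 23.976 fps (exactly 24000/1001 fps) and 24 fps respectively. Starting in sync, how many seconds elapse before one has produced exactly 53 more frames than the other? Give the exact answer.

The gap grows by |24 − 24000/1001| = 24/1001 frames per second.
Time for a 53-frame gap: 53 ÷ (24/1001) = 53053/24 s.

53053/24 seconds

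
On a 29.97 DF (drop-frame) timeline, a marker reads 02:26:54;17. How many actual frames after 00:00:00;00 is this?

264173

As if non-drop at 30 labels/s: (2 × 3600 + 26 × 60 + 54) × 30 + 17 = 264437.
Minute boundaries passed: 146; those not divisible by 10: 146 − 14 = 132; dropped labels = 2 × 132 = 264.
Actual frame index = 264437 − 264 = 264173.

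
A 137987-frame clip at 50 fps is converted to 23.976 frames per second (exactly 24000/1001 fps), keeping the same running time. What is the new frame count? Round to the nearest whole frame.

Frames at target rate = 137987 × (24000/1001) / (50) = 66233760/1001 ≈ 66167.592.
Nearest whole frame: 66168.

66168 frames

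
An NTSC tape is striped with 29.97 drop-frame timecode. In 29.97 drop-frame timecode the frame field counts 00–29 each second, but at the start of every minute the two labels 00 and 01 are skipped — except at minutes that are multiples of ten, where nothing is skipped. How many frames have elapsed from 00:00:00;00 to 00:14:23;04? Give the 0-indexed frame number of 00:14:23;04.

25868

As if non-drop at 30 labels/s: (0 × 3600 + 14 × 60 + 23) × 30 + 4 = 25894.
Minute boundaries passed: 14; those not divisible by 10: 14 − 1 = 13; dropped labels = 2 × 13 = 26.
Actual frame index = 25894 − 26 = 25868.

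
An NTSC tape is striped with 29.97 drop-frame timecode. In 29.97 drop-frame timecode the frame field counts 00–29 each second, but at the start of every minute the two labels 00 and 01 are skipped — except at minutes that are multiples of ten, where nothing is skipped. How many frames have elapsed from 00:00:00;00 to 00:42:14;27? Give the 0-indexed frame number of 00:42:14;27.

As if non-drop at 30 labels/s: (0 × 3600 + 42 × 60 + 14) × 30 + 27 = 76047.
Minute boundaries passed: 42; those not divisible by 10: 42 − 4 = 38; dropped labels = 2 × 38 = 76.
Actual frame index = 76047 − 76 = 75971.

75971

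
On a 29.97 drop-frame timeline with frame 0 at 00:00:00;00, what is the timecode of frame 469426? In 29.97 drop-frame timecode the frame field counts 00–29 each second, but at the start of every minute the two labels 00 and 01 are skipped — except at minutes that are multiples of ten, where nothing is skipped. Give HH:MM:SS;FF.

04:21:03;06

Ten DF minutes hold 17982 frames, so frame 469426 lies in block 26 (frames 467532–485513) with 1894 frames into that block.
The block's first minute is 1800 frames and the rest 1798 each; 1894 frames reaches minute 1, so 26 × 18 + 1 × 2 = 470 labels have been skipped so far.
Adding those back, label number 469426 + 470 = 469896 at 30 labels/s is 15663 s + 6 f = 4 h 21 min 3 s frame 6, i.e. 04:21:03;06.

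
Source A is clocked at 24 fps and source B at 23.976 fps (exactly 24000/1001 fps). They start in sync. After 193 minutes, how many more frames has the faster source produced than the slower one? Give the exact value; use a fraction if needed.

277920/1001 frames

193 min = 11580 s.
A emits 24 × 11580 = 277920 frames; B emits 24000/1001 × 11580 = 277920000/1001.
Difference = 277920/1001 frames (≈ 277.6424); B is behind A.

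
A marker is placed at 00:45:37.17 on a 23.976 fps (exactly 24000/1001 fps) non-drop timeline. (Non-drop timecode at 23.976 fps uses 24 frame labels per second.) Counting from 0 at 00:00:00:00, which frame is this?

Total seconds to the label: (0 × 3600 + 45 × 60 + 37) = 2737.
Frame index = 2737 × 24 + 17 = 65705.

frame 65705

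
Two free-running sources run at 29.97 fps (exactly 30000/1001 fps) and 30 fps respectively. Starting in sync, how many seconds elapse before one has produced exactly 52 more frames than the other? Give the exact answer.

The gap grows by |30 − 30000/1001| = 30/1001 frames per second.
Time for a 52-frame gap: 52 ÷ (30/1001) = 26026/15 s.

26026/15 seconds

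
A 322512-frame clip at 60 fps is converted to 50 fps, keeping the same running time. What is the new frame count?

Target frames = source frames × (target rate / source rate) = 322512 × (50)/(60) = 322512 × 5/6 = 268760.

268760 frames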